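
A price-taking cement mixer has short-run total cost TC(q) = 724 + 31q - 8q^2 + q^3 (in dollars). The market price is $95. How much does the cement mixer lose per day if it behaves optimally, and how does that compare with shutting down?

Profit = -$212 at q = 8

AVC = 31 - 8q + q^2 has its minimum $15 at q = 4; price $95 clears that bar, so the firm operates.
With MC = 31 - 16q + 3q^2, P = MC on the upward-sloping part at q* = 8.
TR = 95·8 = 760. TC = 724 + 248 = 972. Profit = 760 − 972 = -$212.
That loss of $212 beats the $724 the firm would lose by shutting down; producing recovers $512 of fixed cost.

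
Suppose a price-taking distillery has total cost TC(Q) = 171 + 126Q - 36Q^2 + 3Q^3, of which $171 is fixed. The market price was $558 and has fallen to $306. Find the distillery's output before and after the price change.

AVC = 126 - 36Q + 3Q^2, minimized at Q = 6 where min AVC = $18. MC = 126 - 72Q + 9Q^2.
With P = $558 above the shutdown price, P = MC gives Q = 12.
At P = $306 ≥ min AVC, set P = MC: Q = 10. The firm stays open but cuts output.

Output falls from 12 to 10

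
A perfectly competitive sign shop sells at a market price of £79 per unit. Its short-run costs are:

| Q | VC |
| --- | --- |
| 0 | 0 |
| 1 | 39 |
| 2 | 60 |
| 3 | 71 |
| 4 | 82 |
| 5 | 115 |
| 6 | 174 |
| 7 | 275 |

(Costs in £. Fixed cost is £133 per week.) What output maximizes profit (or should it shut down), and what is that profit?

Q = 6; profit = £167

Tabulate TR − TC: Q=0: -133; Q=1: -93; Q=2: -35; Q=3: 33; Q=4: 101; Q=5: 147; Q=6: 167; Q=7: 145.
Profit is maximized at Q = 6. AVC there is 174/6 = £29 ≤ P, so producing beats shutting down (which would give -£133).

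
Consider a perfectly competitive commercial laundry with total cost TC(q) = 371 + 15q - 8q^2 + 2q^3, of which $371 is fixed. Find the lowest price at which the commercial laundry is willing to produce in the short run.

The shutdown price is the minimum of AVC. VC = 15q - 8q^2 + 2q^3, so AVC = 15 - 8q + 2q^2.
dAVC/dq = -8 + 4q = 0 gives q = 2. min AVC = 15 - 8·2 + 2·2^2 = 7.
The firm shuts down for any P below $7.

$7 per unit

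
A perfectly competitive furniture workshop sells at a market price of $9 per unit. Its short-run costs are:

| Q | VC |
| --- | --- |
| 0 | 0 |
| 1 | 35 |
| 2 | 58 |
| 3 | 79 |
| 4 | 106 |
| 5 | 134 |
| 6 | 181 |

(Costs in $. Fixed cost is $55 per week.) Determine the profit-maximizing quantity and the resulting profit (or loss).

Q = 0 (shut down); profit = -$55

Tabulate TR − TC: Q=0: -55; Q=1: -81; Q=2: -95; Q=3: -107; Q=4: -125; Q=5: -144; Q=6: -182.
Profit is highest at Q = 0. Equivalently, the lowest AVC in the table is 79/3 ≈ $26.33 at Q = 3, and P = $9 falls below it — price never covers variable cost, so the firm shuts down and loses only its fixed cost.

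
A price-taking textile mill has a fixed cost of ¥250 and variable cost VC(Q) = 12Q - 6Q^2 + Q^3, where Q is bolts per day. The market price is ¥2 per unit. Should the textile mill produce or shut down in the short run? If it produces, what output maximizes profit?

From TC, MC = TC'(Q) = 12 - 12Q + 3Q^2 and AVC = VC/Q = 12 - 6Q + Q^2.
The AVC parabola has its vertex at Q = 6/2 = 3, where AVC = 12 - 6·3 + 3^2 = ¥3.
Since P = ¥2 < min AVC = ¥3, price fails to cover variable cost at any output.
The firm minimizes its loss by shutting down and losing only its fixed cost of ¥250.

Shut down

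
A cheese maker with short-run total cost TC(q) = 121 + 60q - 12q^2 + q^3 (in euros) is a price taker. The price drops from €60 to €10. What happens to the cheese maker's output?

Output falls from 8 to 0 (the firm shuts down)

AVC = 60 - 12q + q^2, minimized at q = 6 where min AVC = €24. MC = 60 - 24q + 3q^2.
With P = €60 above the shutdown price, P = MC gives q = 8.
At P = €10 < min AVC = €24, price no longer covers variable cost at any output, so the firm shuts down: q = 0.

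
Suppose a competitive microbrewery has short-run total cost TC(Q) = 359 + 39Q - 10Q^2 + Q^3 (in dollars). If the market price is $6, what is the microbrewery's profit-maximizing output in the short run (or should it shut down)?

Shut down

From TC, MC = TC'(Q) = 39 - 20Q + 3Q^2 and AVC = VC/Q = 39 - 10Q + Q^2.
The AVC parabola has its vertex at Q = 10/2 = 5, where AVC = 39 - 10·5 + 5^2 = $14.
P = $6 lies below min AVC = $14; no output level covers variable cost.
Best response: produce nothing and absorb the $359 fixed cost.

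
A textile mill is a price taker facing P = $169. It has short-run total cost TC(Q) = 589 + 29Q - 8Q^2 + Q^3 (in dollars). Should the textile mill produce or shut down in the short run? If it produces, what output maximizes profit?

From TC, MC = TC'(Q) = 29 - 16Q + 3Q^2 and AVC = VC/Q = 29 - 8Q + Q^2.
The AVC parabola has its vertex at Q = 8/2 = 4, where AVC = 29 - 8·4 + 4^2 = $13.
Since P = $169 ≥ min AVC = $13, price covers variable cost and the firm should produce.
Set P = MC: 169 = 29 - 16Q + 3Q^2 → -140 - 16Q + 3Q^2 = 0. The roots are Q = -14/3 and Q = 10; the profit-maximizing output is on the rising part of MC, so Q* = 10.
Check: AVC at Q = 10 is $49 ≤ P, so revenue covers variable cost.
Profit = P·Q − TC = 169·10 − 1079 = $611.

Produce at Q = 10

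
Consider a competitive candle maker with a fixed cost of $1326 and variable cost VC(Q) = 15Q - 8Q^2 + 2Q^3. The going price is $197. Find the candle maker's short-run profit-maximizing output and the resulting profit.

Profit = -$346 at Q = 7

AVC = 15 - 8Q + 2Q^2 has its minimum $7 at Q = 2; price $197 clears that bar, so the firm operates.
MC = 15 - 16Q + 6Q^2. Setting P = MC and taking the root on the rising branch gives Q* = 7.
TR = 197·7 = 1379. TC = 1326 + 399 = 1725. Profit = 1379 − 1725 = -$346.
Shutting down would mean losing the fixed cost of $1326, so operating at a loss of $346 is better by $980.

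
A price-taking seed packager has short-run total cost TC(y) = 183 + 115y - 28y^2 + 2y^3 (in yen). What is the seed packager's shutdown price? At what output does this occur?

¥17 per unit, at y = 7

The shutdown price is the minimum of AVC. VC = 115y - 28y^2 + 2y^3, so AVC = 115 - 28y + 2y^2.
At the minimum of AVC, MC = AVC. MC = 115 - 56y + 6y^2; setting MC = AVC gives 4y^2 - 28y = 0, so y = 7. min AVC = 17.
The firm shuts down for any P below ¥17.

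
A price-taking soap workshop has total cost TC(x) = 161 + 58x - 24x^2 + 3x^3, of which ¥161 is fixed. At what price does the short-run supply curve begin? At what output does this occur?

¥10 per unit, at x = 4

The firm shuts down when price falls below the minimum of average variable cost. AVC = VC/x = 58 - 24x + 3x^2.
dAVC/dx = -24 + 6x = 0 gives x = 4. min AVC = 58 - 24·4 + 3·4^2 = 10.
For P < ¥10 the firm produces nothing.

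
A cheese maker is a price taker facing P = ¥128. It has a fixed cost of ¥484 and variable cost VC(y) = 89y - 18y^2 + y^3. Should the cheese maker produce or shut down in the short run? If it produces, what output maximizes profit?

Produce at y = 13

From TC, MC = TC'(y) = 89 - 36y + 3y^2 and AVC = VC/y = 89 - 18y + y^2.
AVC is minimized where dAVC/dy = -18 + 2y = 0, at y = 9; min AVC = 89 - 18·9 + 9^2 = ¥8.
Because ¥128 ≥ ¥8, revenue can cover variable cost; the firm operates.
Set P = MC: 128 = 89 - 36y + 3y^2 → -39 - 36y + 3y^2 = 0. The roots are y = -1 and y = 13; the profit-maximizing output is on the rising part of MC, so y* = 13.
Check: AVC at y = 13 is ¥24 ≤ P, so revenue covers variable cost.
Profit = P·y − TC = 128·13 − 796 = ¥868.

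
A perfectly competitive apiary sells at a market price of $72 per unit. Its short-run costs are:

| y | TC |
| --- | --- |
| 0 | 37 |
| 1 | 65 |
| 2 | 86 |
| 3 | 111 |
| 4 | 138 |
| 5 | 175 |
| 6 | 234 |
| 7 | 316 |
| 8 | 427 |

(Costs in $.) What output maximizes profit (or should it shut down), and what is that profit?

y = 6; profit = $198

Tabulate TR − TC: y=0: -37; y=1: 7; y=2: 58; y=3: 105; y=4: 150; y=5: 185; y=6: 198; y=7: 188; y=8: 149.
Profit is maximized at y = 6. AVC there is 197/6 = $32.83 ≤ P, so producing beats shutting down (which would give -$37).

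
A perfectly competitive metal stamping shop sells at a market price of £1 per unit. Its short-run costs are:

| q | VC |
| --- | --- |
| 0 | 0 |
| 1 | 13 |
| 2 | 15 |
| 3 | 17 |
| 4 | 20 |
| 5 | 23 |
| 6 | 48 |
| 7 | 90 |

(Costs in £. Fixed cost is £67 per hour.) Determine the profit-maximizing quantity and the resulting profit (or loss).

q = 0 (shut down); profit = -£67

Compute π = P·q − TC at each output: q=0: -67; q=1: -79; q=2: -80; q=3: -81; q=4: -83; q=5: -85; q=6: -109; q=7: -150.
Profit is highest at q = 0. Equivalently, the lowest AVC in the table is 23/5 ≈ £4.60 at q = 5, and P = £1 falls below it — price never covers variable cost, so the firm shuts down and loses only its fixed cost.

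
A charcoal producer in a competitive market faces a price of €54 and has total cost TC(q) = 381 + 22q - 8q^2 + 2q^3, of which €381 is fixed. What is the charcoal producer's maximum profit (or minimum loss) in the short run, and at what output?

Profit = -€253 at q = 4

AVC = 22 - 8q + 2q^2 has its minimum €14 at q = 2; price €54 clears that bar, so the firm operates.
With MC = 22 - 16q + 6q^2, P = MC on the upward-sloping part at q* = 4.
TR = 54·4 = 216. TC = 381 + 88 = 469. Profit = 216 − 469 = -€253.
That loss of €253 beats the €381 the firm would lose by shutting down; producing recovers €128 of fixed cost.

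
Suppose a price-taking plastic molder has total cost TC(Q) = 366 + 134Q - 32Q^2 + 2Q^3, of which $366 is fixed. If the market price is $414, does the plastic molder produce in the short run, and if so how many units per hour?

Strip out fixed cost: VC = 134Q - 32Q^2 + 2Q^3. Then AVC = 134 - 32Q + 2Q^2 and MC = 134 - 64Q + 6Q^2.
The AVC parabola has its vertex at Q = 32/4 = 8, where AVC = 134 - 32·8 + 2·8^2 = $6.
Because $414 ≥ $6, revenue can cover variable cost; the firm operates.
P = MC gives -280 - 64Q + 6Q^2 = 0, with roots -10/3 and 14. Take the larger (rising MC): Q* = 14.
Check: AVC at Q = 14 is $78 ≤ P, so revenue covers variable cost.
Profit = P·Q − TC = 414·14 − 1458 = $4338.

Produce at Q = 14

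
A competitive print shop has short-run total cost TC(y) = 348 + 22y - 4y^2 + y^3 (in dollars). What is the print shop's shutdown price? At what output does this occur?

$18 per unit, at y = 2

The shutdown price is the minimum of AVC. VC = 22y - 4y^2 + y^3, so AVC = 22 - 4y + y^2.
dAVC/dy = -4 + 2y = 0 gives y = 2. min AVC = 22 - 4·2 + 2^2 = 18.
For P < $18 the firm produces nothing.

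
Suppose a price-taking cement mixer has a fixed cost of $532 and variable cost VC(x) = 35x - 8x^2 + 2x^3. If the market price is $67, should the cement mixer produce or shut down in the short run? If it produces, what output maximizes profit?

Strip out fixed cost: VC = 35x - 8x^2 + 2x^3. Then AVC = 35 - 8x + 2x^2 and MC = 35 - 16x + 6x^2.
The AVC parabola has its vertex at x = 8/4 = 2, where AVC = 35 - 8·2 + 2·2^2 = $27.
Because $67 ≥ $27, revenue can cover variable cost; the firm operates.
P = MC gives -32 - 16x + 6x^2 = 0, with roots -4/3 and 4. Take the larger (rising MC): x* = 4.
Check: AVC at x = 4 is $35 ≤ P, so revenue covers variable cost.
Profit = P·x − TC = 67·4 − 672 = -$404, a loss, but smaller than the $532 fixed cost the firm would lose by shutting down.

Produce at x = 4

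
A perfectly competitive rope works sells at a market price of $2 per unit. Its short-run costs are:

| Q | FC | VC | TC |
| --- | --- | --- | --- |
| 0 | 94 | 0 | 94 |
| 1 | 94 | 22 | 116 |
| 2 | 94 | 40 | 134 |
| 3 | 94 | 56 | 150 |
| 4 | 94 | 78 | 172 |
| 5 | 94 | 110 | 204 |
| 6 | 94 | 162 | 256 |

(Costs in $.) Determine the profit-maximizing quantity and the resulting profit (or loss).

Compute π = P·Q − TC at each output: Q=0: -94; Q=1: -114; Q=2: -130; Q=3: -144; Q=4: -164; Q=5: -194; Q=6: -244.
Profit is highest at Q = 0. Equivalently, the lowest AVC in the table is 56/3 ≈ $18.67 at Q = 3, and P = $2 falls below it — price never covers variable cost, so the firm shuts down and loses only its fixed cost.

Q = 0 (shut down); profit = -$94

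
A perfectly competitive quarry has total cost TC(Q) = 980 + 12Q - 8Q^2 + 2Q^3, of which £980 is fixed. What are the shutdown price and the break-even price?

Shutdown price = £4; break-even price = £194

AVC = 12 - 8Q + 2Q^2; minimized at Q = 2, giving min AVC = £4. That is the shutdown price.
ATC = 980/Q + 12 - 8Q + 2Q^2. Setting dATC/dQ = −980/Q^2 − 8 + 4Q = 0 gives Q = 7 (since 4·7^3 − 8·7^2 = 980).
min ATC = 980/7 + 12 − 8·7 + 2·7^2 = £194. That is the break-even price.
For £4 ≤ P < £194 the firm produces at a loss; below £4 it shuts down.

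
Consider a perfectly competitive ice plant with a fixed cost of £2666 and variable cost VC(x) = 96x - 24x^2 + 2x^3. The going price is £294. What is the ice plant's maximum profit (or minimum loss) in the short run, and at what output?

AVC = 96 - 24x + 2x^2; min AVC = £24 at x = 6. Since P = £294 ≥ min AVC, the firm produces.
With MC = 96 - 48x + 6x^2, P = MC on the upward-sloping part at x* = 11.
TR = 294·11 = 3234. TC = 2666 + 814 = 3480. Profit = 3234 − 3480 = -£246.
Shutting down would mean losing the fixed cost of £2666, so operating at a loss of £246 is better by £2420.

Profit = -£246 at x = 11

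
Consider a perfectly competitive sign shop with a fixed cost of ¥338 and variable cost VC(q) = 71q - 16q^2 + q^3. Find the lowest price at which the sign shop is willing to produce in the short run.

Short-run supply begins at min AVC. From VC = 71q - 16q^2 + q^3, AVC = 71 - 16q + q^2.
At the minimum of AVC, MC = AVC. MC = 71 - 32q + 3q^2; setting MC = AVC gives 2q^2 - 16q = 0, so q = 8. min AVC = 7.
The firm shuts down for any P below ¥7.

¥7 per unit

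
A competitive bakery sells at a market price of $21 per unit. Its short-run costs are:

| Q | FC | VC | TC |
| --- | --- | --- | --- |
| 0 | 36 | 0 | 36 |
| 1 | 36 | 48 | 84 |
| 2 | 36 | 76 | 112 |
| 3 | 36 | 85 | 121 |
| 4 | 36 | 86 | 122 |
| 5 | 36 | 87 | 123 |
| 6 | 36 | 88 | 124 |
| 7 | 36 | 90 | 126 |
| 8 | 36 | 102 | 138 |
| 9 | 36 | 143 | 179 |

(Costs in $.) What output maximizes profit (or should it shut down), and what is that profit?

Q = 8; profit = $30

Tabulate TR − TC: Q=0: -36; Q=1: -63; Q=2: -70; Q=3: -58; Q=4: -38; Q=5: -18; Q=6: 2; Q=7: 21; Q=8: 30; Q=9: 10.
Profit is maximized at Q = 8. AVC there is 102/8 = $12.75 ≤ P, so producing beats shutting down (which would give -$36).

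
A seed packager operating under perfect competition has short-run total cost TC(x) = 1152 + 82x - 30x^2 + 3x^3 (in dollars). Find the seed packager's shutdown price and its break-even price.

Shutdown price = min AVC. AVC = 82 - 30x + 3x^2, with vertex at x = 5 and minimum $7.
ATC = 1152/x + 82 - 30x + 3x^2. Setting dATC/dx = −1152/x^2 − 30 + 6x = 0 gives x = 8 (since 6·8^3 − 30·8^2 = 1152).
min ATC = 1152/8 + 82 − 30·8 + 3·8^2 = $178. That is the break-even price.
For $7 ≤ P < $178 the firm produces at a loss; below $7 it shuts down.

Shutdown price = $7; break-even price = $178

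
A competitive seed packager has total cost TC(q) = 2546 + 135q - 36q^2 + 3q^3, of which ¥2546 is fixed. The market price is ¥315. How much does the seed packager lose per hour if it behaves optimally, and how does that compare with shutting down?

Profit = -¥146 at q = 10

AVC = 135 - 36q + 3q^2; min AVC = ¥27 at q = 6. Since P = ¥315 ≥ min AVC, the firm produces.
MC = 135 - 72q + 9q^2. Setting P = MC and taking the root on the rising branch gives q* = 10.
TR = 315·10 = 3150. TC = 2546 + 750 = 3296. Profit = 3150 − 3296 = -¥146.
Shutting down would mean losing the fixed cost of ¥2546, so operating at a loss of ¥146 is better by ¥2400.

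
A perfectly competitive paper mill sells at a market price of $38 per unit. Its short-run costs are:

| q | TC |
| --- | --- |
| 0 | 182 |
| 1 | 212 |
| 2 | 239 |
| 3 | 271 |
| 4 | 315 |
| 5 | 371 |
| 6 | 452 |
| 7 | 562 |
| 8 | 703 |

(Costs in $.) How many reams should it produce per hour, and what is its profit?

Profit at each row (π = 38q − TC): q=0: -182; q=1: -174; q=2: -163; q=3: -157; q=4: -163; q=5: -181; q=6: -224; q=7: -296; q=8: -399.
Profit is maximized at q = 3. AVC there is 89/3 = $29.67 ≤ P, so producing beats shutting down (which would give -$182).

q = 3; profit = -$157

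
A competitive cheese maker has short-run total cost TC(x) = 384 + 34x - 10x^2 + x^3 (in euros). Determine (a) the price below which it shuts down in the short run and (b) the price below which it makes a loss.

Shutdown price = €9; break-even price = €66

Shutdown price = min AVC. AVC = 34 - 10x + x^2, with vertex at x = 5 and minimum €9.
ATC = 384/x + 34 - 10x + x^2. Setting dATC/dx = −384/x^2 − 10 + 2x = 0 gives x = 8 (since 2·8^3 − 10·8^2 = 384).
min ATC = 384/8 + 34 − 10·8 + 8^2 = €66. That is the break-even price.
Between these two prices the firm operates at a loss; above €66 it earns a profit.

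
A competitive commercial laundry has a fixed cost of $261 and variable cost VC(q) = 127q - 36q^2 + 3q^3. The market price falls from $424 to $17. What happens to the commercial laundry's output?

MC = 127 - 72q + 9q^2; the shutdown threshold is min AVC = $19 (at q = 6).
At P = $424 ≥ min AVC, set P = MC on the rising branch: q = 11.
At P = $17 < min AVC = $19, price no longer covers variable cost at any output, so the firm shuts down: q = 0.

Output falls from 11 to 0 (the firm shuts down)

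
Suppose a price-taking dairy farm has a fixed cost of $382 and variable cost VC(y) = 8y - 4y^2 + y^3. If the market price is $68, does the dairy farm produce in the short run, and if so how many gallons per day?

Produce at y = 6

Variable cost is VC = 8y - 4y^2 + y^3, so AVC = VC/y = 8 - 4y + y^2 and MC = dTC/dy = 8 - 8y + 3y^2.
AVC is minimized where dAVC/dy = -4 + 2y = 0, at y = 2; min AVC = 8 - 4·2 + 2^2 = $4.
Since P = $68 ≥ min AVC = $4, price covers variable cost and the firm should produce.
Solving P = MC: -60 - 8y + 3y^2 = 0 ⇒ y = -10/3 or 6. On the upward-sloping branch, y* = 6.
Check: AVC at y = 6 is $20 ≤ P, so revenue covers variable cost.
Profit = P·y − TC = 68·6 − 502 = -$94, a loss, but smaller than the $382 fixed cost the firm would lose by shutting down.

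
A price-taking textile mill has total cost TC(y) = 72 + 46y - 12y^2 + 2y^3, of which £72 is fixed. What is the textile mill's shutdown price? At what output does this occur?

Short-run supply begins at min AVC. From VC = 46y - 12y^2 + 2y^3, AVC = 46 - 12y + 2y^2.
At the minimum of AVC, MC = AVC. MC = 46 - 24y + 6y^2; setting MC = AVC gives 4y^2 - 12y = 0, so y = 3. min AVC = 28.
For P < £28 the firm produces nothing.

£28 per unit, at y = 3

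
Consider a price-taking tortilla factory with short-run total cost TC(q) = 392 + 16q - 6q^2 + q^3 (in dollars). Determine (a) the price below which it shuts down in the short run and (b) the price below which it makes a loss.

Shutdown price = $7; break-even price = $79

AVC = 16 - 6q + q^2; minimized at q = 3, giving min AVC = $7. That is the shutdown price.
ATC = 392/q + 16 - 6q + q^2. Setting dATC/dq = −392/q^2 − 6 + 2q = 0 gives q = 7 (since 2·7^3 − 6·7^2 = 392).
min ATC = 392/7 + 16 − 6·7 + 7^2 = $79. That is the break-even price.
For $7 ≤ P < $79 the firm produces at a loss; below $7 it shuts down.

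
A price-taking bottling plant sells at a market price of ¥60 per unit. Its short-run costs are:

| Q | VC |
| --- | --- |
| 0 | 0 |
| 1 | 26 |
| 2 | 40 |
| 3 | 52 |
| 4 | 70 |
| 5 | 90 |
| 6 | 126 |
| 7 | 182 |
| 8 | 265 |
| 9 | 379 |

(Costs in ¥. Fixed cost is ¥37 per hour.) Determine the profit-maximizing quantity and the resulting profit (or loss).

Tabulate TR − TC: Q=0: -37; Q=1: -3; Q=2: 43; Q=3: 91; Q=4: 133; Q=5: 173; Q=6: 197; Q=7: 201; Q=8: 178; Q=9: 124.
Profit is maximized at Q = 7. AVC there is 182/7 = ¥26 ≤ P, so producing beats shutting down (which would give -¥37).

Q = 7; profit = ¥201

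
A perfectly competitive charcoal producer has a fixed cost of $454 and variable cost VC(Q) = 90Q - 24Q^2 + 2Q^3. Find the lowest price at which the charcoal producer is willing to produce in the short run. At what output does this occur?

Short-run supply begins at min AVC. From VC = 90Q - 24Q^2 + 2Q^3, AVC = 90 - 24Q + 2Q^2.
dAVC/dQ = -24 + 4Q = 0 gives Q = 6. min AVC = 90 - 24·6 + 2·6^2 = 18.
For P < $18 the firm produces nothing.

$18 per unit, at Q = 6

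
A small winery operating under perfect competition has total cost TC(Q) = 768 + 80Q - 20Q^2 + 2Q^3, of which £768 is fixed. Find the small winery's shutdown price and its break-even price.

Shutdown price = £30; break-even price = £144

Shutdown price = min AVC. AVC = 80 - 20Q + 2Q^2, with vertex at Q = 5 and minimum £30.
ATC = 768/Q + 80 - 20Q + 2Q^2. Setting dATC/dQ = −768/Q^2 − 20 + 4Q = 0 gives Q = 8 (since 4·8^3 − 20·8^2 = 768).
min ATC = 768/8 + 80 − 20·8 + 2·8^2 = £144. That is the break-even price.
Between these two prices the firm operates at a loss; above £144 it earns a profit.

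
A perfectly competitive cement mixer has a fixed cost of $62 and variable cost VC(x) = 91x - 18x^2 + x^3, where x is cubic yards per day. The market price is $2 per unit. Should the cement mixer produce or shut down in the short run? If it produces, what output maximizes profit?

Shut down

Variable cost is VC = 91x - 18x^2 + x^3, so AVC = VC/x = 91 - 18x + x^2 and MC = dTC/dx = 91 - 36x + 3x^2.
AVC hits its minimum where MC = AVC, at x = 9, giving min AVC = 91 - 18·9 + 9^2 = $10.
With P < min AVC ($2 < $10), every unit sold adds to the loss.
The firm minimizes its loss by shutting down and losing only its fixed cost of $62.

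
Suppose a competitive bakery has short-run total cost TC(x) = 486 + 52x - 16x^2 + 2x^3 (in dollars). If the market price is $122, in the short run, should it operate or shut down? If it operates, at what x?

Variable cost is VC = 52x - 16x^2 + 2x^3, so AVC = VC/x = 52 - 16x + 2x^2 and MC = dTC/dx = 52 - 32x + 6x^2.
The AVC parabola has its vertex at x = 16/4 = 4, where AVC = 52 - 16·4 + 2·4^2 = $20.
P = $122 exceeds min AVC = $20, so the firm stays open.
P = MC gives -70 - 32x + 6x^2 = 0, with roots -5/3 and 7. Take the larger (rising MC): x* = 7.
Check: AVC at x = 7 is $38 ≤ P, so revenue covers variable cost.
Profit = P·x − TC = 122·7 − 752 = $102.

Produce at x = 7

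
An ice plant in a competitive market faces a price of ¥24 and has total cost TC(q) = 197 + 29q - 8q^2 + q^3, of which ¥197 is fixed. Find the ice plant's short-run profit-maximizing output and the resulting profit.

AVC = 29 - 8q + q^2; min AVC = ¥13 at q = 4. Since P = ¥24 ≥ min AVC, the firm produces.
With MC = 29 - 16q + 3q^2, P = MC on the upward-sloping part at q* = 5.
TR = 24·5 = 120. TC = 197 + 70 = 267. Profit = 120 − 267 = -¥147.
Shutting down would mean losing the fixed cost of ¥197, so operating at a loss of ¥147 is better by ¥50.

Profit = -¥147 at q = 5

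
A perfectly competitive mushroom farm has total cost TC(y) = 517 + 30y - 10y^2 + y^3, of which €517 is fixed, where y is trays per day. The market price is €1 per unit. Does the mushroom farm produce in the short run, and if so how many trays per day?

Shut down

From TC, MC = TC'(y) = 30 - 20y + 3y^2 and AVC = VC/y = 30 - 10y + y^2.
The AVC parabola has its vertex at y = 10/2 = 5, where AVC = 30 - 10·5 + 5^2 = €5.
Since P = €1 < min AVC = €5, price fails to cover variable cost at any output.
The firm minimizes its loss by shutting down and losing only its fixed cost of €517.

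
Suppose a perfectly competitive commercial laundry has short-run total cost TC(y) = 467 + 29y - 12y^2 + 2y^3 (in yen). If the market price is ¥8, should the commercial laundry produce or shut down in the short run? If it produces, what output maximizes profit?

Shut down

From TC, MC = TC'(y) = 29 - 24y + 6y^2 and AVC = VC/y = 29 - 12y + 2y^2.
AVC hits its minimum where MC = AVC, at y = 3, giving min AVC = 29 - 12·3 + 2·3^2 = ¥11.
P = ¥8 lies below min AVC = ¥11; no output level covers variable cost.
Best response: produce nothing and absorb the ¥467 fixed cost.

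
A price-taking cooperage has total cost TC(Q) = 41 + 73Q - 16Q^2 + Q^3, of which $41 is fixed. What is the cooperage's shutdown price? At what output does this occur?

$9 per unit, at Q = 8

The firm shuts down when price falls below the minimum of average variable cost. AVC = VC/Q = 73 - 16Q + Q^2.
dAVC/dQ = -16 + 2Q = 0 gives Q = 8. min AVC = 73 - 16·8 + 8^2 = 9.
So the shutdown price is $9.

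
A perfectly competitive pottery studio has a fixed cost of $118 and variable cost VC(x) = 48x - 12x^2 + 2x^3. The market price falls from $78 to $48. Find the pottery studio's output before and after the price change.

Output falls from 5 to 4

MC = 48 - 24x + 6x^2; the shutdown threshold is min AVC = $30 (at x = 3).
At P = $78 ≥ min AVC, set P = MC on the rising branch: x = 5.
At P = $48 ≥ min AVC, set P = MC: x = 4. The firm stays open but cuts output.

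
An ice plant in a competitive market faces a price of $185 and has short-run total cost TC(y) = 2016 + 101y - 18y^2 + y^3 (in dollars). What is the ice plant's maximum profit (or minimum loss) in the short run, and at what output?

AVC = 101 - 18y + y^2; min AVC = $20 at y = 9. Since P = $185 ≥ min AVC, the firm produces.
MC = 101 - 36y + 3y^2. Setting P = MC and taking the root on the rising branch gives y* = 14.
TR = 185·14 = 2590. TC = 2016 + 630 = 2646. Profit = 2590 − 2646 = -$56.
Shutting down would mean losing the fixed cost of $2016, so operating at a loss of $56 is better by $1960.

Profit = -$56 at y = 14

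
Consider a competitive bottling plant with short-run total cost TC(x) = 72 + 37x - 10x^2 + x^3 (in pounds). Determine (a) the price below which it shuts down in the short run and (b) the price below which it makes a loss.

AVC = 37 - 10x + x^2; minimized at x = 5, giving min AVC = £12. That is the shutdown price.
ATC = 72/x + 37 - 10x + x^2. Setting dATC/dx = −72/x^2 − 10 + 2x = 0 gives x = 6 (since 2·6^3 − 10·6^2 = 72).
min ATC = 72/6 + 37 − 10·6 + 6^2 = £25. That is the break-even price.
For £12 ≤ P < £25 the firm produces at a loss; below £12 it shuts down.

Shutdown price = £12; break-even price = £25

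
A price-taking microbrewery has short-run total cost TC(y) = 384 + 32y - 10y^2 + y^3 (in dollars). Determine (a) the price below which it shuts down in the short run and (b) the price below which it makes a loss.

Shutdown price = $7; break-even price = $64

AVC = 32 - 10y + y^2; minimized at y = 5, giving min AVC = $7. That is the shutdown price.
ATC = 384/y + 32 - 10y + y^2. Setting dATC/dy = −384/y^2 − 10 + 2y = 0 gives y = 8 (since 2·8^3 − 10·8^2 = 384).
min ATC = 384/8 + 32 − 10·8 + 8^2 = $64. That is the break-even price.
For $7 ≤ P < $64 the firm produces at a loss; below $7 it shuts down.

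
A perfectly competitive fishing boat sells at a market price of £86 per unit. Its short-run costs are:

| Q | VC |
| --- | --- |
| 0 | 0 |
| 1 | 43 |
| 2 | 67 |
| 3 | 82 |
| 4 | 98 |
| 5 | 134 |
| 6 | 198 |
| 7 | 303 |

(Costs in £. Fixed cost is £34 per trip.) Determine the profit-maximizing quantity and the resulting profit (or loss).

Compute π = P·Q − TC at each output: Q=0: -34; Q=1: 9; Q=2: 71; Q=3: 142; Q=4: 212; Q=5: 262; Q=6: 284; Q=7: 265.
Profit is maximized at Q = 6. AVC there is 198/6 = £33 ≤ P, so producing beats shutting down (which would give -£34).

Q = 6; profit = £284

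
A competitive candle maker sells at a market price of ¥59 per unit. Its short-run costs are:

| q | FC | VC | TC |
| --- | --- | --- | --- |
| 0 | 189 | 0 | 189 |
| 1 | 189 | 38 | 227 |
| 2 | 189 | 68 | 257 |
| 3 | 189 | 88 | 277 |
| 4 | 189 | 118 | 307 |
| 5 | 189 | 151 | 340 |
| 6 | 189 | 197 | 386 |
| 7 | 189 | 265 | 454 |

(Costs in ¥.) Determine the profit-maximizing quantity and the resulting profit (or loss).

Profit at each row (π = 59q − TC): q=0: -189; q=1: -168; q=2: -139; q=3: -100; q=4: -71; q=5: -45; q=6: -32; q=7: -41.
Profit is maximized at q = 6. AVC there is 197/6 = ¥32.83 ≤ P, so producing beats shutting down (which would give -¥189).

q = 6; profit = -¥32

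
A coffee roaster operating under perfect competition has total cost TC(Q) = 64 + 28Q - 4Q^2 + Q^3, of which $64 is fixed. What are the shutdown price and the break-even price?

AVC = 28 - 4Q + Q^2; minimized at Q = 2, giving min AVC = $24. That is the shutdown price.
ATC = 64/Q + 28 - 4Q + Q^2. Setting dATC/dQ = −64/Q^2 − 4 + 2Q = 0 gives Q = 4 (since 2·4^3 − 4·4^2 = 64).
min ATC = 64/4 + 28 − 4·4 + 4^2 = $44. That is the break-even price.
For $24 ≤ P < $44 the firm produces at a loss; below $24 it shuts down.

Shutdown price = $24; break-even price = $44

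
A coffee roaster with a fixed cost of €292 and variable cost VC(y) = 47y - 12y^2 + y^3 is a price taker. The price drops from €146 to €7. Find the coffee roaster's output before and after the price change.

MC = 47 - 24y + 3y^2; the shutdown threshold is min AVC = €11 (at y = 6).
At P = €146 ≥ min AVC, set P = MC on the rising branch: y = 11.
At P = €7 < min AVC = €11, price no longer covers variable cost at any output, so the firm shuts down: y = 0.

Output falls from 11 to 0 (the firm shuts down)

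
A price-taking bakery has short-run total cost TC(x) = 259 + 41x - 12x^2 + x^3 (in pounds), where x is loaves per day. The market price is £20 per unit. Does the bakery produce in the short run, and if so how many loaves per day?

Produce at x = 7

Strip out fixed cost: VC = 41x - 12x^2 + x^3. Then AVC = 41 - 12x + x^2 and MC = 41 - 24x + 3x^2.
AVC is minimized where dAVC/dx = -12 + 2x = 0, at x = 6; min AVC = 41 - 12·6 + 6^2 = £5.
Because £20 ≥ £5, revenue can cover variable cost; the firm operates.
Set P = MC: 20 = 41 - 24x + 3x^2 → 21 - 24x + 3x^2 = 0. The roots are x = 1 and x = 7; the profit-maximizing output is on the rising part of MC, so x* = 7.
Check: AVC at x = 7 is £6 ≤ P, so revenue covers variable cost.
Profit = P·x − TC = 20·7 − 301 = -£161, a loss, but smaller than the £259 fixed cost the firm would lose by shutting down.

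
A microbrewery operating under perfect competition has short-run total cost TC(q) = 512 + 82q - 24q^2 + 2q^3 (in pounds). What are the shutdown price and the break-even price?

Shutdown price = £10; break-even price = £82

AVC = 82 - 24q + 2q^2; minimized at q = 6, giving min AVC = £10. That is the shutdown price.
ATC = 512/q + 82 - 24q + 2q^2. Setting dATC/dq = −512/q^2 − 24 + 4q = 0 gives q = 8 (since 4·8^3 − 24·8^2 = 512).
min ATC = 512/8 + 82 − 24·8 + 2·8^2 = £82. That is the break-even price.
For £10 ≤ P < £82 the firm produces at a loss; below £10 it shuts down.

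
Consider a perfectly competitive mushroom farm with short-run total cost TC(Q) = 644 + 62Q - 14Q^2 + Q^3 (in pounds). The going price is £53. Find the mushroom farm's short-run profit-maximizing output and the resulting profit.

AVC = 62 - 14Q + Q^2 has its minimum £13 at Q = 7; price £53 clears that bar, so the firm operates.
MC = 62 - 28Q + 3Q^2. Setting P = MC and taking the root on the rising branch gives Q* = 9.
TR = 53·9 = 477. TC = 644 + 153 = 797. Profit = 477 − 797 = -£320.
Shutting down would mean losing the fixed cost of £644, so operating at a loss of £320 is better by £324.

Profit = -£320 at Q = 9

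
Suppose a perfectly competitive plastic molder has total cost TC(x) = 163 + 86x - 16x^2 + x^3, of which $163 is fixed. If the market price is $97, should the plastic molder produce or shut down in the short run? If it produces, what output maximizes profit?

Strip out fixed cost: VC = 86x - 16x^2 + x^3. Then AVC = 86 - 16x + x^2 and MC = 86 - 32x + 3x^2.
AVC hits its minimum where MC = AVC, at x = 8, giving min AVC = 86 - 16·8 + 8^2 = $22.
Since P = $97 ≥ min AVC = $22, price covers variable cost and the firm should produce.
P = MC gives -11 - 32x + 3x^2 = 0, with roots -1/3 and 11. Take the larger (rising MC): x* = 11.
Check: AVC at x = 11 is $31 ≤ P, so revenue covers variable cost.
Profit = P·x − TC = 97·11 − 504 = $563.

Produce at x = 11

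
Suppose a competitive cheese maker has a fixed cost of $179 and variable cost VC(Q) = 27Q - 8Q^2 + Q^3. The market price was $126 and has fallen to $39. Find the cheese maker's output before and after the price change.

AVC = 27 - 8Q + Q^2, minimized at Q = 4 where min AVC = $11. MC = 27 - 16Q + 3Q^2.
At P = $126 ≥ min AVC, set P = MC on the rising branch: Q = 9.
At P = $39 ≥ min AVC, set P = MC: Q = 6. The firm stays open but cuts output.

Output falls from 9 to 6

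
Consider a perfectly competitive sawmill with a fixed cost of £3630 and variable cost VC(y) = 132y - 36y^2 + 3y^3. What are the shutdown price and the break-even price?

AVC = 132 - 36y + 3y^2; minimized at y = 6, giving min AVC = £24. That is the shutdown price.
ATC = 3630/y + 132 - 36y + 3y^2. Setting dATC/dy = −3630/y^2 − 36 + 6y = 0 gives y = 11 (since 6·11^3 − 36·11^2 = 3630).
min ATC = 3630/11 + 132 − 36·11 + 3·11^2 = £429. That is the break-even price.
For £24 ≤ P < £429 the firm produces at a loss; below £24 it shuts down.

Shutdown price = £24; break-even price = £429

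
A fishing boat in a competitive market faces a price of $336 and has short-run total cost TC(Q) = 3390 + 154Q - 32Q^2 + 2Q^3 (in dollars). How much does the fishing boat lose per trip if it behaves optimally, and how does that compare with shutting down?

Profit = -$10 at Q = 13

AVC = 154 - 32Q + 2Q^2 has its minimum $26 at Q = 8; price $336 clears that bar, so the firm operates.
With MC = 154 - 64Q + 6Q^2, P = MC on the upward-sloping part at Q* = 13.
TR = 336·13 = 4368. TC = 3390 + 988 = 4378. Profit = 4368 − 4378 = -$10.
Shutting down would mean losing the fixed cost of $3390, so operating at a loss of $10 is better by $3380.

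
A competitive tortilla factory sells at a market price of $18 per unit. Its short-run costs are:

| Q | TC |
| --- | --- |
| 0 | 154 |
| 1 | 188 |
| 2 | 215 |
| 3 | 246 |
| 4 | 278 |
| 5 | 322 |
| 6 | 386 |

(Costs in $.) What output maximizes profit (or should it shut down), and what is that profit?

Q = 0 (shut down); profit = -$154

Tabulate TR − TC: Q=0: -154; Q=1: -170; Q=2: -179; Q=3: -192; Q=4: -206; Q=5: -232; Q=6: -278.
Profit is highest at Q = 0. Equivalently, the lowest AVC in the table is 61/2 ≈ $30.50 at Q = 2, and P = $18 falls below it — price never covers variable cost, so the firm shuts down and loses only its fixed cost.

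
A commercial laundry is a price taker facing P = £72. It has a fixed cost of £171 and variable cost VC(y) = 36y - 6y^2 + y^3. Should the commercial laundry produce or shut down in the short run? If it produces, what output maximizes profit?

Produce at y = 6

Variable cost is VC = 36y - 6y^2 + y^3, so AVC = VC/y = 36 - 6y + y^2 and MC = dTC/dy = 36 - 12y + 3y^2.
AVC is minimized where dAVC/dy = -6 + 2y = 0, at y = 3; min AVC = 36 - 6·3 + 3^2 = £27.
P = £72 exceeds min AVC = £27, so the firm stays open.
Set P = MC: 72 = 36 - 12y + 3y^2 → -36 - 12y + 3y^2 = 0. The roots are y = -2 and y = 6; the profit-maximizing output is on the rising part of MC, so y* = 6.
Check: AVC at y = 6 is £36 ≤ P, so revenue covers variable cost.
Profit = P·y − TC = 72·6 − 387 = £45.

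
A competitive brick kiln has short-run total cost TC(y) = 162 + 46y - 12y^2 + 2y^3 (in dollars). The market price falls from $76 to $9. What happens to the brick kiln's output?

Output falls from 5 to 0 (the firm shuts down)

AVC = 46 - 12y + 2y^2, minimized at y = 3 where min AVC = $28. MC = 46 - 24y + 6y^2.
At P = $76 ≥ min AVC, set P = MC on the rising branch: y = 5.
At P = $9 < min AVC = $28, price no longer covers variable cost at any output, so the firm shuts down: y = 0.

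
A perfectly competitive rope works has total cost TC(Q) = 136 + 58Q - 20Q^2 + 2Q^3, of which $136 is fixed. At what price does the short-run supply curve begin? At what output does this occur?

The firm shuts down when price falls below the minimum of average variable cost. AVC = VC/Q = 58 - 20Q + 2Q^2.
dAVC/dQ = -20 + 4Q = 0 gives Q = 5. min AVC = 58 - 20·5 + 2·5^2 = 8.
So the shutdown price is $8.

$8 per unit, at Q = 5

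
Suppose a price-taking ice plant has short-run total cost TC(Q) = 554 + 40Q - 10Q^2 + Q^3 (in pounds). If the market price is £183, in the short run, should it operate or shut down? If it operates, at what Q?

From TC, MC = TC'(Q) = 40 - 20Q + 3Q^2 and AVC = VC/Q = 40 - 10Q + Q^2.
AVC hits its minimum where MC = AVC, at Q = 5, giving min AVC = 40 - 10·5 + 5^2 = £15.
Since P = £183 ≥ min AVC = £15, price covers variable cost and the firm should produce.
Set P = MC: 183 = 40 - 20Q + 3Q^2 → -143 - 20Q + 3Q^2 = 0. The roots are Q = -13/3 and Q = 11; the profit-maximizing output is on the rising part of MC, so Q* = 11.
Check: AVC at Q = 11 is £51 ≤ P, so revenue covers variable cost.
Profit = P·Q − TC = 183·11 − 1115 = £898.

Produce at Q = 11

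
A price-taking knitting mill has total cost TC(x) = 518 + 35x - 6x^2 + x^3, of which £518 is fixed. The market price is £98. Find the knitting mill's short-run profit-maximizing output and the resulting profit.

AVC = 35 - 6x + x^2; min AVC = £26 at x = 3. Since P = £98 ≥ min AVC, the firm produces.
MC = 35 - 12x + 3x^2. Setting P = MC and taking the root on the rising branch gives x* = 7.
TR = 98·7 = 686. TC = 518 + 294 = 812. Profit = 686 − 812 = -£126.
Shutting down would mean losing the fixed cost of £518, so operating at a loss of £126 is better by £392.

Profit = -£126 at x = 7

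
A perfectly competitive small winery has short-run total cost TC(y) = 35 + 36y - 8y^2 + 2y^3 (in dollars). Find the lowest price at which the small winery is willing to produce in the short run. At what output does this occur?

$28 per unit, at y = 2

The firm shuts down when price falls below the minimum of average variable cost. AVC = VC/y = 36 - 8y + 2y^2.
dAVC/dy = -8 + 4y = 0 gives y = 2. min AVC = 36 - 8·2 + 2·2^2 = 28.
For P < $28 the firm produces nothing.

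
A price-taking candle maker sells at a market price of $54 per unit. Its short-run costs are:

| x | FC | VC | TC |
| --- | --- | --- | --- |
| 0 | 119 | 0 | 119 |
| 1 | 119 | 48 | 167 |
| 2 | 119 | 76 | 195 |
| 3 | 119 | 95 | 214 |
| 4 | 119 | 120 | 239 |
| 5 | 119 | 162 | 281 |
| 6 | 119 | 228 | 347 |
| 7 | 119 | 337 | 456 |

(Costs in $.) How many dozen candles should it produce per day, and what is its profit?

Tabulate TR − TC: x=0: -119; x=1: -113; x=2: -87; x=3: -52; x=4: -23; x=5: -11; x=6: -23; x=7: -78.
Profit is maximized at x = 5. AVC there is 162/5 = $32.40 ≤ P, so producing beats shutting down (which would give -$119).

x = 5; profit = -$11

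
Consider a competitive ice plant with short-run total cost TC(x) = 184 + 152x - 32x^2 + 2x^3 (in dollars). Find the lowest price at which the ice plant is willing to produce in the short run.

Short-run supply begins at min AVC. From VC = 152x - 32x^2 + 2x^3, AVC = 152 - 32x + 2x^2.
At the minimum of AVC, MC = AVC. MC = 152 - 64x + 6x^2; setting MC = AVC gives 4x^2 - 32x = 0, so x = 8. min AVC = 24.
The firm shuts down for any P below $24.

$24 per unit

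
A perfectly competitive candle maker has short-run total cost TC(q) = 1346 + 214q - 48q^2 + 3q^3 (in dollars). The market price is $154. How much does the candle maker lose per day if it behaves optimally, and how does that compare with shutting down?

Profit = -$146 at q = 10

AVC = 214 - 48q + 3q^2 has its minimum $22 at q = 8; price $154 clears that bar, so the firm operates.
MC = 214 - 96q + 9q^2. Setting P = MC and taking the root on the rising branch gives q* = 10.
TR = 154·10 = 1540. TC = 1346 + 340 = 1686. Profit = 1540 − 1686 = -$146.
That loss of $146 beats the $1346 the firm would lose by shutting down; producing recovers $1200 of fixed cost.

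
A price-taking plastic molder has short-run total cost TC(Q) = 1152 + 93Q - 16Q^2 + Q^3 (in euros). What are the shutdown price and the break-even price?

AVC = 93 - 16Q + Q^2; minimized at Q = 8, giving min AVC = €29. That is the shutdown price.
ATC = 1152/Q + 93 - 16Q + Q^2. Setting dATC/dQ = −1152/Q^2 − 16 + 2Q = 0 gives Q = 12 (since 2·12^3 − 16·12^2 = 1152).
min ATC = 1152/12 + 93 − 16·12 + 12^2 = €141. That is the break-even price.
For €29 ≤ P < €141 the firm produces at a loss; below €29 it shuts down.

Shutdown price = €29; break-even price = €141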